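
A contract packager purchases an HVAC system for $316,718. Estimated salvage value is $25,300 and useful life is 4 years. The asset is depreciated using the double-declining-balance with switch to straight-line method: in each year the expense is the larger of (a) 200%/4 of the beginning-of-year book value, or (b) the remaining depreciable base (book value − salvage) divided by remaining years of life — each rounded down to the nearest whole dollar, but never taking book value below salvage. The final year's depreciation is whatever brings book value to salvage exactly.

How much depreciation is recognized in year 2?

Depreciable base = $316,718 − $25,300 = $291,418.
Year 1: DB = ⌊$316,718 × 200%/4⌋ = $158,359; SL = ⌊$291,418/4⌋ = $72,854 → take DB $158,359. Book value $158,359.
Year 2: DB = ⌊$158,359 × 200%/4⌋ = $79,179; SL = ⌊$133,059/3⌋ = $44,353 → take DB $79,179. Book value $79,180.

$79,179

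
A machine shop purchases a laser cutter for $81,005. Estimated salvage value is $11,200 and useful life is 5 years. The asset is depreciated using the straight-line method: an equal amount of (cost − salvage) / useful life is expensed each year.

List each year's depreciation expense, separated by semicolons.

$13,961; $13,961; $13,961; $13,961; $13,961

Depreciable base = $81,005 − $11,200 = $69,805.
Annual expense = $69,805 / 5 = $13,961.
End of year 1: book value $67,044.
End of year 2: book value $53,083.
End of year 3: book value $39,122.
End of year 4: book value $25,161.
End of year 5: book value $11,200.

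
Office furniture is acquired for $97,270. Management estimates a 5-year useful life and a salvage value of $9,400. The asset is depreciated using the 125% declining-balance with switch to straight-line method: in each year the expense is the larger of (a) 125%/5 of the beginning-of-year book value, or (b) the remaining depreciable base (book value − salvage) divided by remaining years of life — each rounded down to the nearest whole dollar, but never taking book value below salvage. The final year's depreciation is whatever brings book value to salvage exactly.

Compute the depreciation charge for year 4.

$15,105

Depreciable base = $97,270 − $9,400 = $87,870.
Year 1: DB = ⌊$97,270 × 125%/5⌋ = $24,317; SL = ⌊$87,870/5⌋ = $17,574 → take DB $24,317. Book value $72,953.
Year 2: DB = ⌊$72,953 × 125%/5⌋ = $18,238; SL = ⌊$63,553/4⌋ = $15,888 → take DB $18,238. Book value $54,715.
Year 3: DB = ⌊$54,715 × 125%/5⌋ = $13,678; SL = ⌊$45,315/3⌋ = $15,105 → take SL $15,105. Book value $39,610.
Year 4: DB = ⌊$39,610 × 125%/5⌋ = $9,902; SL = ⌊$30,210/2⌋ = $15,105 → take SL $15,105. Book value $24,505.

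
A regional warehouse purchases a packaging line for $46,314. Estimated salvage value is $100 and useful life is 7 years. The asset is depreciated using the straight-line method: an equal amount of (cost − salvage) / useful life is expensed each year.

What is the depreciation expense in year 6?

$6,602

Depreciable base = $46,314 − $100 = $46,214.
Annual expense = $46,214 / 7 = $6,602.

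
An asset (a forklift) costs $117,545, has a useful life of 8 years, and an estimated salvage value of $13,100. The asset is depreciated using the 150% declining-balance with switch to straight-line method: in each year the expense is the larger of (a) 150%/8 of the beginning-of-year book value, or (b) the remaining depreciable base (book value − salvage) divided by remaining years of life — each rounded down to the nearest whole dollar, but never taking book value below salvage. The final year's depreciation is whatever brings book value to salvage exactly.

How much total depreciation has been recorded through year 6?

Depreciable base = $117,545 − $13,100 = $104,445.
Year 1: DB = ⌊$117,545 × 150%/8⌋ = $22,039; SL = ⌊$104,445/8⌋ = $13,055 → take DB $22,039. Book value $95,506.
Year 2: DB = ⌊$95,506 × 150%/8⌋ = $17,907; SL = ⌊$82,406/7⌋ = $11,772 → take DB $17,907. Book value $77,599.
Year 3: DB = ⌊$77,599 × 150%/8⌋ = $14,549; SL = ⌊$64,499/6⌋ = $10,749 → take DB $14,549. Book value $63,050.
Year 4: DB = ⌊$63,050 × 150%/8⌋ = $11,821; SL = ⌊$49,950/5⌋ = $9,990 → take DB $11,821. Book value $51,229.
Year 5: DB = ⌊$51,229 × 150%/8⌋ = $9,605; SL = ⌊$38,129/4⌋ = $9,532 → take DB $9,605. Book value $41,624.
Year 6: DB = ⌊$41,624 × 150%/8⌋ = $7,804; SL = ⌊$28,524/3⌋ = $9,508 → take SL $9,508. Book value $32,116.
Accumulated through year 6 = $117,545 − $32,116 = $85,429.

$85,429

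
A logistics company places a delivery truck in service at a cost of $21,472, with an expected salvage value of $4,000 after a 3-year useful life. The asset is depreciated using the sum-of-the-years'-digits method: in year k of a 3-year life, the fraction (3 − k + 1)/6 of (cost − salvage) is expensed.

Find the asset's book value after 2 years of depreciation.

Depreciable base = $21,472 − $4,000 = $17,472.
Sum of the years' digits = 3+2+1 = 6.
Year 1: $17,472 × 3/6 = $8,736. Book value $12,736.
Year 2: $17,472 × 2/6 = $5,824. Book value $6,912.

$6,912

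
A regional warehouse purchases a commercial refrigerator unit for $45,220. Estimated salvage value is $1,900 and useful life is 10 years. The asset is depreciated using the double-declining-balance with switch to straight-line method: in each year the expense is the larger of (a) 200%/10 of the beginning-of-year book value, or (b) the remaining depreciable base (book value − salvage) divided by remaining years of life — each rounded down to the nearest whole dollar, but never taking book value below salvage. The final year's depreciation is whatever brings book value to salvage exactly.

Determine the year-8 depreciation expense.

Depreciable base = $45,220 − $1,900 = $43,320.
Year 1: DB = ⌊$45,220 × 200%/10⌋ = $9,044; SL = ⌊$43,320/10⌋ = $4,332 → take DB $9,044. Book value $36,176.
Year 2: DB = ⌊$36,176 × 200%/10⌋ = $7,235; SL = ⌊$34,276/9⌋ = $3,808 → take DB $7,235. Book value $28,941.
Year 3: DB = ⌊$28,941 × 200%/10⌋ = $5,788; SL = ⌊$27,041/8⌋ = $3,380 → take DB $5,788. Book value $23,153.
Year 4: DB = ⌊$23,153 × 200%/10⌋ = $4,630; SL = ⌊$21,253/7⌋ = $3,036 → take DB $4,630. Book value $18,523.
Year 5: DB = ⌊$18,523 × 200%/10⌋ = $3,704; SL = ⌊$16,623/6⌋ = $2,770 → take DB $3,704. Book value $14,819.
Year 6: DB = ⌊$14,819 × 200%/10⌋ = $2,963; SL = ⌊$12,919/5⌋ = $2,583 → take DB $2,963. Book value $11,856.
Year 7: DB = ⌊$11,856 × 200%/10⌋ = $2,371; SL = ⌊$9,956/4⌋ = $2,489 → take SL $2,489. Book value $9,367.
Year 8: DB = ⌊$9,367 × 200%/10⌋ = $1,873; SL = ⌊$7,467/3⌋ = $2,489 → take SL $2,489. Book value $6,878.

$2,489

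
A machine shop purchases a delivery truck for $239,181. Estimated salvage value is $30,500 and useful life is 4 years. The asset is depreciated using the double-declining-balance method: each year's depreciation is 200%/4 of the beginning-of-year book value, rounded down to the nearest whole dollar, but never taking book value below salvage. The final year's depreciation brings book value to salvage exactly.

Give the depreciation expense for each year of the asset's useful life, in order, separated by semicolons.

$119,590; $59,795; $29,296; $0

Depreciable base = $239,181 − $30,500 = $208,681.
Year 1: ⌊$239,181 × 200%/4⌋ = $119,590. Book value $119,591.
Year 2: ⌊$119,591 × 200%/4⌋ = $59,795. Book value $59,796.
Year 3: ⌊$59,796 × 200%/4⌋ = $29,898, capped at $29,296. Book value $30,500.
Year 4 (final): $30,500 − $30,500 = $0. Book value $30,500.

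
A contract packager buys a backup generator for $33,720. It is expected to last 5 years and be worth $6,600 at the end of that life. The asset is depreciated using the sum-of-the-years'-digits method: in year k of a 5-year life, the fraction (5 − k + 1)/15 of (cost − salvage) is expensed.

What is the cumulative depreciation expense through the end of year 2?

Depreciable base = $33,720 − $6,600 = $27,120.
Sum of the years' digits = 5+4+3+2+1 = 15.
Year 1: $27,120 × 5/15 = $9,040. Book value $24,680.
Year 2: $27,120 × 4/15 = $7,232. Book value $17,448.
Accumulated through year 2 = $33,720 − $17,448 = $16,272.

$16,272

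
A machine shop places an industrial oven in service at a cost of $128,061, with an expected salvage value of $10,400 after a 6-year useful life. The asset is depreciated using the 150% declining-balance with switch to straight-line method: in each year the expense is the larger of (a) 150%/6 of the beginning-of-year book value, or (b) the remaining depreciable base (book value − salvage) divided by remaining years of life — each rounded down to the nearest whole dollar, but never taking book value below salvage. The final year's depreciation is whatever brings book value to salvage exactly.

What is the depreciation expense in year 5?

Depreciable base = $128,061 − $10,400 = $117,661.
Year 1: DB = ⌊$128,061 × 150%/6⌋ = $32,015; SL = ⌊$117,661/6⌋ = $19,610 → take DB $32,015. Book value $96,046.
Year 2: DB = ⌊$96,046 × 150%/6⌋ = $24,011; SL = ⌊$85,646/5⌋ = $17,129 → take DB $24,011. Book value $72,035.
Year 3: DB = ⌊$72,035 × 150%/6⌋ = $18,008; SL = ⌊$61,635/4⌋ = $15,408 → take DB $18,008. Book value $54,027.
Year 4: DB = ⌊$54,027 × 150%/6⌋ = $13,506; SL = ⌊$43,627/3⌋ = $14,542 → take SL $14,542. Book value $39,485.
Year 5: DB = ⌊$39,485 × 150%/6⌋ = $9,871; SL = ⌊$29,085/2⌋ = $14,542 → take SL $14,542. Book value $24,943.

$14,542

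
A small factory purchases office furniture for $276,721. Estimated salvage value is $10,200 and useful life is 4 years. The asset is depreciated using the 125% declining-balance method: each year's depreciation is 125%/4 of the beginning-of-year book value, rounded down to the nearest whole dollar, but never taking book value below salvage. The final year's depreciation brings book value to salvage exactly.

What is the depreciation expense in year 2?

$59,451

Depreciable base = $276,721 − $10,200 = $266,521.
Year 1: ⌊$276,721 × 125%/4⌋ = $86,475. Book value $190,246.
Year 2: ⌊$190,246 × 125%/4⌋ = $59,451. Book value $130,795.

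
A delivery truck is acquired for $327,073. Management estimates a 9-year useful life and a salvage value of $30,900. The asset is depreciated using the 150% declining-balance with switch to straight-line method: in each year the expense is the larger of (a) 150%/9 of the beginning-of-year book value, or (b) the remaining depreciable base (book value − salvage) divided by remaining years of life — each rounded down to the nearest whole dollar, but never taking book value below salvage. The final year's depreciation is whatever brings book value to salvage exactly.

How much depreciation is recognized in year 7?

Depreciable base = $327,073 − $30,900 = $296,173.
Year 1: DB = ⌊$327,073 × 150%/9⌋ = $54,512; SL = ⌊$296,173/9⌋ = $32,908 → take DB $54,512. Book value $272,561.
Year 2: DB = ⌊$272,561 × 150%/9⌋ = $45,426; SL = ⌊$241,661/8⌋ = $30,207 → take DB $45,426. Book value $227,135.
Year 3: DB = ⌊$227,135 × 150%/9⌋ = $37,855; SL = ⌊$196,235/7⌋ = $28,033 → take DB $37,855. Book value $189,280.
Year 4: DB = ⌊$189,280 × 150%/9⌋ = $31,546; SL = ⌊$158,380/6⌋ = $26,396 → take DB $31,546. Book value $157,734.
Year 5: DB = ⌊$157,734 × 150%/9⌋ = $26,289; SL = ⌊$126,834/5⌋ = $25,366 → take DB $26,289. Book value $131,445.
Year 6: DB = ⌊$131,445 × 150%/9⌋ = $21,907; SL = ⌊$100,545/4⌋ = $25,136 → take SL $25,136. Book value $106,309.
Year 7: DB = ⌊$106,309 × 150%/9⌋ = $17,718; SL = ⌊$75,409/3⌋ = $25,136 → take SL $25,136. Book value $81,173.

$25,136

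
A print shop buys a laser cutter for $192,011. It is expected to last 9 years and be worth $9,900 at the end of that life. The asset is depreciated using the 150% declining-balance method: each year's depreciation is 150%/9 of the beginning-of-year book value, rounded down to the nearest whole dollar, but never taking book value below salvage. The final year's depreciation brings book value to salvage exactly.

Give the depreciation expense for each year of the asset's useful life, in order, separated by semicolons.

$32,001; $26,668; $22,223; $18,519; $15,433; $12,861; $10,717; $8,931; $34,758

Depreciable base = $192,011 − $9,900 = $182,111.
Year 1: ⌊$192,011 × 150%/9⌋ = $32,001. Book value $160,010.
Year 2: ⌊$160,010 × 150%/9⌋ = $26,668. Book value $133,342.
Year 3: ⌊$133,342 × 150%/9⌋ = $22,223. Book value $111,119.
Year 4: ⌊$111,119 × 150%/9⌋ = $18,519. Book value $92,600.
Year 5: ⌊$92,600 × 150%/9⌋ = $15,433. Book value $77,167.
Year 6: ⌊$77,167 × 150%/9⌋ = $12,861. Book value $64,306.
Year 7: ⌊$64,306 × 150%/9⌋ = $10,717. Book value $53,589.
Year 8: ⌊$53,589 × 150%/9⌋ = $8,931. Book value $44,658.
Year 9 (final): $44,658 − $9,900 = $34,758. Book value $9,900.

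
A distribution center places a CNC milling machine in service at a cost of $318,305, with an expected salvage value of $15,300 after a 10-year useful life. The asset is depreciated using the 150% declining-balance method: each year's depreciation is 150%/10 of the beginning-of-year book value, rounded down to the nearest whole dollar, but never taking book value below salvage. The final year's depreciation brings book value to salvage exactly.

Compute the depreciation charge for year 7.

Depreciable base = $318,305 − $15,300 = $303,005.
Year 1: ⌊$318,305 × 150%/10⌋ = $47,745. Book value $270,560.
Year 2: ⌊$270,560 × 150%/10⌋ = $40,584. Book value $229,976.
Year 3: ⌊$229,976 × 150%/10⌋ = $34,496. Book value $195,480.
Year 4: ⌊$195,480 × 150%/10⌋ = $29,322. Book value $166,158.
Year 5: ⌊$166,158 × 150%/10⌋ = $24,923. Book value $141,235.
Year 6: ⌊$141,235 × 150%/10⌋ = $21,185. Book value $120,050.
Year 7: ⌊$120,050 × 150%/10⌋ = $18,007. Book value $102,043.

$18,007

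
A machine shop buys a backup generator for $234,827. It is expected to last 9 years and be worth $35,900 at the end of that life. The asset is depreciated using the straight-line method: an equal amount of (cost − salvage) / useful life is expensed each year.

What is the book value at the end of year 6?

$102,209

Depreciable base = $234,827 − $35,900 = $198,927.
Annual expense = $198,927 / 9 = $22,103.
End of year 1: book value $212,724.
End of year 2: book value $190,621.
End of year 3: book value $168,518.
End of year 4: book value $146,415.
End of year 5: book value $124,312.
End of year 6: book value $102,209.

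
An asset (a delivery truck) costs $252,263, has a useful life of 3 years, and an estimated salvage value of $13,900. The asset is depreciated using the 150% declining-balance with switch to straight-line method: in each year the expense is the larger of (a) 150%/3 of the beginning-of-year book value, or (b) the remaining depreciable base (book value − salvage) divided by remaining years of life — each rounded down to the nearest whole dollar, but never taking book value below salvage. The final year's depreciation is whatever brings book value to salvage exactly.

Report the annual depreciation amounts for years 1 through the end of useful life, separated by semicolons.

$126,131; $63,066; $49,166

Depreciable base = $252,263 − $13,900 = $238,363.
Year 1: DB = ⌊$252,263 × 150%/3⌋ = $126,131; SL = ⌊$238,363/3⌋ = $79,454 → take DB $126,131. Book value $126,132.
Year 2: DB = ⌊$126,132 × 150%/3⌋ = $63,066; SL = ⌊$112,232/2⌋ = $56,116 → take DB $63,066. Book value $63,066.
Year 3 (final): $63,066 − $13,900 = $49,166. Book value $13,900.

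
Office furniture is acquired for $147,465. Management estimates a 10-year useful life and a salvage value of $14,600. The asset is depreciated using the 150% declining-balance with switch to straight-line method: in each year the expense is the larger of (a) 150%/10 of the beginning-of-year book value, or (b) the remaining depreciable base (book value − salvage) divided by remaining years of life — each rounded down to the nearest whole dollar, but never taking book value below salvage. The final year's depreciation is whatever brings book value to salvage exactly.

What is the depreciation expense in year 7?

Depreciable base = $147,465 − $14,600 = $132,865.
Year 1: DB = ⌊$147,465 × 150%/10⌋ = $22,119; SL = ⌊$132,865/10⌋ = $13,286 → take DB $22,119. Book value $125,346.
Year 2: DB = ⌊$125,346 × 150%/10⌋ = $18,801; SL = ⌊$110,746/9⌋ = $12,305 → take DB $18,801. Book value $106,545.
Year 3: DB = ⌊$106,545 × 150%/10⌋ = $15,981; SL = ⌊$91,945/8⌋ = $11,493 → take DB $15,981. Book value $90,564.
Year 4: DB = ⌊$90,564 × 150%/10⌋ = $13,584; SL = ⌊$75,964/7⌋ = $10,852 → take DB $13,584. Book value $76,980.
Year 5: DB = ⌊$76,980 × 150%/10⌋ = $11,547; SL = ⌊$62,380/6⌋ = $10,396 → take DB $11,547. Book value $65,433.
Year 6: DB = ⌊$65,433 × 150%/10⌋ = $9,814; SL = ⌊$50,833/5⌋ = $10,166 → take SL $10,166. Book value $55,267.
Year 7: DB = ⌊$55,267 × 150%/10⌋ = $8,290; SL = ⌊$40,667/4⌋ = $10,166 → take SL $10,166. Book value $45,101.

$10,166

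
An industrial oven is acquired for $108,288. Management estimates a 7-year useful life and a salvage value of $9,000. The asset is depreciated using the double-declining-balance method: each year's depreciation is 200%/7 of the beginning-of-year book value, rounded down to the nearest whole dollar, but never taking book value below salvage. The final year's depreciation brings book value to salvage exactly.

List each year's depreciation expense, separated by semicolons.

Depreciable base = $108,288 − $9,000 = $99,288.
Year 1: ⌊$108,288 × 200%/7⌋ = $30,939. Book value $77,349.
Year 2: ⌊$77,349 × 200%/7⌋ = $22,099. Book value $55,250.
Year 3: ⌊$55,250 × 200%/7⌋ = $15,785. Book value $39,465.
Year 4: ⌊$39,465 × 200%/7⌋ = $11,275. Book value $28,190.
Year 5: ⌊$28,190 × 200%/7⌋ = $8,054. Book value $20,136.
Year 6: ⌊$20,136 × 200%/7⌋ = $5,753. Book value $14,383.
Year 7 (final): $14,383 − $9,000 = $5,383. Book value $9,000.

$30,939; $22,099; $15,785; $11,275; $8,054; $5,753; $5,383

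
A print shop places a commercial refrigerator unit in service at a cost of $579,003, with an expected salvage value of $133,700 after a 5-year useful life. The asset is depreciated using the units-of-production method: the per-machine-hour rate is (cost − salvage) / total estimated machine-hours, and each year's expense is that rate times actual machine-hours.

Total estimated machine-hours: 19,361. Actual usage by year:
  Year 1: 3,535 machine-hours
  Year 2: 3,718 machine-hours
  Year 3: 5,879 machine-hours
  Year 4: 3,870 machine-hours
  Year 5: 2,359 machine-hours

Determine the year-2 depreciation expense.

Depreciable base = $579,003 − $133,700 = $445,303.
Rate = $445,303 / 19,361 machine-hours = $23 per machine-hour.
Year 1: 3,535 × $23 = $81,305. Book value $497,698.
Year 2: 3,718 × $23 = $85,514. Book value $412,184.

$85,514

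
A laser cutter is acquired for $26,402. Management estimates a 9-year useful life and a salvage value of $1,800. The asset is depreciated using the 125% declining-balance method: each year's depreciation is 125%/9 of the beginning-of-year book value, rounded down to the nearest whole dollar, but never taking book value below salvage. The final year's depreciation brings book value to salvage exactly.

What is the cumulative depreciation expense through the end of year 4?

Depreciable base = $26,402 − $1,800 = $24,602.
Year 1: ⌊$26,402 × 125%/9⌋ = $3,666. Book value $22,736.
Year 2: ⌊$22,736 × 125%/9⌋ = $3,157. Book value $19,579.
Year 3: ⌊$19,579 × 125%/9⌋ = $2,719. Book value $16,860.
Year 4: ⌊$16,860 × 125%/9⌋ = $2,341. Book value $14,519.
Accumulated through year 4 = $26,402 − $14,519 = $11,883.

$11,883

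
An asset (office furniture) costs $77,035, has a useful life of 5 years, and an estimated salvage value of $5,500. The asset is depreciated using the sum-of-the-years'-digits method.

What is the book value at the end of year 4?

Depreciable base = $77,035 − $5,500 = $71,535.
Sum of the years' digits = 5+4+3+2+1 = 15.
Year 1: $71,535 × 5/15 = $23,845. Book value $53,190.
Year 2: $71,535 × 4/15 = $19,076. Book value $34,114.
Year 3: $71,535 × 3/15 = $14,307. Book value $19,807.
Year 4: $71,535 × 2/15 = $9,538. Book value $10,269.

$10,269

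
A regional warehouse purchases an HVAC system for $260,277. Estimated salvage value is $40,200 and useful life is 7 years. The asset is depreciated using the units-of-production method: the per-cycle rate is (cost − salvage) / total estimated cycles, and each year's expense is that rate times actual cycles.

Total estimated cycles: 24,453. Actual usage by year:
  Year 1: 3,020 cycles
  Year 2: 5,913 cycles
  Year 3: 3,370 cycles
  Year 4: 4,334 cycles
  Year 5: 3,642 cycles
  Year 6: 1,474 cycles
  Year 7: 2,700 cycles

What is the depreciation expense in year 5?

$32,778

Depreciable base = $260,277 − $40,200 = $220,077.
Rate = $220,077 / 24,453 cycles = $9 per cycle.
Year 1: 3,020 × $9 = $27,180. Book value $233,097.
Year 2: 5,913 × $9 = $53,217. Book value $179,880.
Year 3: 3,370 × $9 = $30,330. Book value $149,550.
Year 4: 4,334 × $9 = $39,006. Book value $110,544.
Year 5: 3,642 × $9 = $32,778. Book value $77,766.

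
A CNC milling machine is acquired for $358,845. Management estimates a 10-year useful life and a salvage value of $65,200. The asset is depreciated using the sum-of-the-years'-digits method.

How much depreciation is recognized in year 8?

$16,017

Depreciable base = $358,845 − $65,200 = $293,645.
Sum of the years' digits = 10+9+8+7+6+5+4+3+2+1 = 55.
Year 1: $293,645 × 10/55 = $53,390. Book value $305,455.
Year 2: $293,645 × 9/55 = $48,051. Book value $257,404.
Year 3: $293,645 × 8/55 = $42,712. Book value $214,692.
Year 4: $293,645 × 7/55 = $37,373. Book value $177,319.
Year 5: $293,645 × 6/55 = $32,034. Book value $145,285.
Year 6: $293,645 × 5/55 = $26,695. Book value $118,590.
Year 7: $293,645 × 4/55 = $21,356. Book value $97,234.
Year 8: $293,645 × 3/55 = $16,017. Book value $81,217.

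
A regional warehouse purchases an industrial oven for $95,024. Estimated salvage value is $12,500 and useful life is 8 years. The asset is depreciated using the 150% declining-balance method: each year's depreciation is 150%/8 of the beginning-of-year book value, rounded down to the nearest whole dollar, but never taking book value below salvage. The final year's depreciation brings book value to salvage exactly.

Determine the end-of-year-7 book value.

$22,214

Depreciable base = $95,024 − $12,500 = $82,524.
Year 1: ⌊$95,024 × 150%/8⌋ = $17,817. Book value $77,207.
Year 2: ⌊$77,207 × 150%/8⌋ = $14,476. Book value $62,731.
Year 3: ⌊$62,731 × 150%/8⌋ = $11,762. Book value $50,969.
Year 4: ⌊$50,969 × 150%/8⌋ = $9,556. Book value $41,413.
Year 5: ⌊$41,413 × 150%/8⌋ = $7,764. Book value $33,649.
Year 6: ⌊$33,649 × 150%/8⌋ = $6,309. Book value $27,340.
Year 7: ⌊$27,340 × 150%/8⌋ = $5,126. Book value $22,214.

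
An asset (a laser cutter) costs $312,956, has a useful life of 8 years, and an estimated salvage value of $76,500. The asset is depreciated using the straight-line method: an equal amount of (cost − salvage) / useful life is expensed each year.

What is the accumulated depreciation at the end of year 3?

$88,671

Depreciable base = $312,956 − $76,500 = $236,456.
Annual expense = $236,456 / 8 = $29,557.
End of year 1: book value $283,399.
End of year 2: book value $253,842.
End of year 3: book value $224,285.
Accumulated through year 3 = $312,956 − $224,285 = $88,671.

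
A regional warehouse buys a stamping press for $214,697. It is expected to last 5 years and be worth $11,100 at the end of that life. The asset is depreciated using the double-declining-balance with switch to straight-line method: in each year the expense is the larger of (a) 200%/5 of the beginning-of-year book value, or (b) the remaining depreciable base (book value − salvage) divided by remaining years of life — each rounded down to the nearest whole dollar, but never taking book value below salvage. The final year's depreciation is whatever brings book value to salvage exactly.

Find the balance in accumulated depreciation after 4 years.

Depreciable base = $214,697 − $11,100 = $203,597.
Year 1: DB = ⌊$214,697 × 200%/5⌋ = $85,878; SL = ⌊$203,597/5⌋ = $40,719 → take DB $85,878. Book value $128,819.
Year 2: DB = ⌊$128,819 × 200%/5⌋ = $51,527; SL = ⌊$117,719/4⌋ = $29,429 → take DB $51,527. Book value $77,292.
Year 3: DB = ⌊$77,292 × 200%/5⌋ = $30,916; SL = ⌊$66,192/3⌋ = $22,064 → take DB $30,916. Book value $46,376.
Year 4: DB = ⌊$46,376 × 200%/5⌋ = $18,550; SL = ⌊$35,276/2⌋ = $17,638 → take DB $18,550. Book value $27,826.
Accumulated through year 4 = $214,697 − $27,826 = $186,871.

$186,871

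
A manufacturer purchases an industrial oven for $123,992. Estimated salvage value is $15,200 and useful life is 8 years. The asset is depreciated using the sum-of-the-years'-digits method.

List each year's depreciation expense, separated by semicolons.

$24,176; $21,154; $18,132; $15,110; $12,088; $9,066; $6,044; $3,022

Depreciable base = $123,992 − $15,200 = $108,792.
Sum of the years' digits = 8+7+6+5+4+3+2+1 = 36.
Year 1: $108,792 × 8/36 = $24,176. Book value $99,816.
Year 2: $108,792 × 7/36 = $21,154. Book value $78,662.
Year 3: $108,792 × 6/36 = $18,132. Book value $60,530.
Year 4: $108,792 × 5/36 = $15,110. Book value $45,420.
Year 5: $108,792 × 4/36 = $12,088. Book value $33,332.
Year 6: $108,792 × 3/36 = $9,066. Book value $24,266.
Year 7: $108,792 × 2/36 = $6,044. Book value $18,222.
Year 8: $108,792 × 1/36 = $3,022. Book value $15,200.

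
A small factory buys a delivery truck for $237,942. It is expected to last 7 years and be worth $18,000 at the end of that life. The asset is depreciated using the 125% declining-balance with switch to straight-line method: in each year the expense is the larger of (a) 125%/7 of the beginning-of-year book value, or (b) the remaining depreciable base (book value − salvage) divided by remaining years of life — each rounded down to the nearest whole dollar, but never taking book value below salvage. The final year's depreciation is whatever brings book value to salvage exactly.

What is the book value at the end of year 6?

Depreciable base = $237,942 − $18,000 = $219,942.
Year 1: DB = ⌊$237,942 × 125%/7⌋ = $42,489; SL = ⌊$219,942/7⌋ = $31,420 → take DB $42,489. Book value $195,453.
Year 2: DB = ⌊$195,453 × 125%/7⌋ = $34,902; SL = ⌊$177,453/6⌋ = $29,575 → take DB $34,902. Book value $160,551.
Year 3: DB = ⌊$160,551 × 125%/7⌋ = $28,669; SL = ⌊$142,551/5⌋ = $28,510 → take DB $28,669. Book value $131,882.
Year 4: DB = ⌊$131,882 × 125%/7⌋ = $23,550; SL = ⌊$113,882/4⌋ = $28,470 → take SL $28,470. Book value $103,412.
Year 5: DB = ⌊$103,412 × 125%/7⌋ = $18,466; SL = ⌊$85,412/3⌋ = $28,470 → take SL $28,470. Book value $74,942.
Year 6: DB = ⌊$74,942 × 125%/7⌋ = $13,382; SL = ⌊$56,942/2⌋ = $28,471 → take SL $28,471. Book value $46,471.

$46,471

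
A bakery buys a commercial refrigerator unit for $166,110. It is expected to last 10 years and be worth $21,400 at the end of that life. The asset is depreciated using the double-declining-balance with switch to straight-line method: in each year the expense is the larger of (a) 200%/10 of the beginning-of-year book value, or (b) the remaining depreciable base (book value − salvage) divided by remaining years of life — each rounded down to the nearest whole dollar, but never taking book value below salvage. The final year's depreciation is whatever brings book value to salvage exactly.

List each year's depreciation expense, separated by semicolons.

$33,222; $26,577; $21,262; $17,009; $13,608; $10,886; $8,709; $6,967; $5,574; $896

Depreciable base = $166,110 − $21,400 = $144,710.
Year 1: DB = ⌊$166,110 × 200%/10⌋ = $33,222; SL = ⌊$144,710/10⌋ = $14,471 → take DB $33,222. Book value $132,888.
Year 2: DB = ⌊$132,888 × 200%/10⌋ = $26,577; SL = ⌊$111,488/9⌋ = $12,387 → take DB $26,577. Book value $106,311.
Year 3: DB = ⌊$106,311 × 200%/10⌋ = $21,262; SL = ⌊$84,911/8⌋ = $10,613 → take DB $21,262. Book value $85,049.
Year 4: DB = ⌊$85,049 × 200%/10⌋ = $17,009; SL = ⌊$63,649/7⌋ = $9,092 → take DB $17,009. Book value $68,040.
Year 5: DB = ⌊$68,040 × 200%/10⌋ = $13,608; SL = ⌊$46,640/6⌋ = $7,773 → take DB $13,608. Book value $54,432.
Year 6: DB = ⌊$54,432 × 200%/10⌋ = $10,886; SL = ⌊$33,032/5⌋ = $6,606 → take DB $10,886. Book value $43,546.
Year 7: DB = ⌊$43,546 × 200%/10⌋ = $8,709; SL = ⌊$22,146/4⌋ = $5,536 → take DB $8,709. Book value $34,837.
Year 8: DB = ⌊$34,837 × 200%/10⌋ = $6,967; SL = ⌊$13,437/3⌋ = $4,479 → take DB $6,967. Book value $27,870.
Year 9: DB = ⌊$27,870 × 200%/10⌋ = $5,574; SL = ⌊$6,470/2⌋ = $3,235 → take DB $5,574. Book value $22,296.
Year 10 (final): $22,296 − $21,400 = $896. Book value $21,400.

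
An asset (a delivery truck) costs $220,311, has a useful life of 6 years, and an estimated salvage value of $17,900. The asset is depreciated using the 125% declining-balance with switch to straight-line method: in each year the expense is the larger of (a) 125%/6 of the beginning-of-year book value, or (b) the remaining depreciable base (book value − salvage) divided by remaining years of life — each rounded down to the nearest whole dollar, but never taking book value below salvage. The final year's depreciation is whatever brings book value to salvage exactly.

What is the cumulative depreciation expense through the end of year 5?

Depreciable base = $220,311 − $17,900 = $202,411.
Year 1: DB = ⌊$220,311 × 125%/6⌋ = $45,898; SL = ⌊$202,411/6⌋ = $33,735 → take DB $45,898. Book value $174,413.
Year 2: DB = ⌊$174,413 × 125%/6⌋ = $36,336; SL = ⌊$156,513/5⌋ = $31,302 → take DB $36,336. Book value $138,077.
Year 3: DB = ⌊$138,077 × 125%/6⌋ = $28,766; SL = ⌊$120,177/4⌋ = $30,044 → take SL $30,044. Book value $108,033.
Year 4: DB = ⌊$108,033 × 125%/6⌋ = $22,506; SL = ⌊$90,133/3⌋ = $30,044 → take SL $30,044. Book value $77,989.
Year 5: DB = ⌊$77,989 × 125%/6⌋ = $16,247; SL = ⌊$60,089/2⌋ = $30,044 → take SL $30,044. Book value $47,945.
Accumulated through year 5 = $220,311 − $47,945 = $172,366.

$172,366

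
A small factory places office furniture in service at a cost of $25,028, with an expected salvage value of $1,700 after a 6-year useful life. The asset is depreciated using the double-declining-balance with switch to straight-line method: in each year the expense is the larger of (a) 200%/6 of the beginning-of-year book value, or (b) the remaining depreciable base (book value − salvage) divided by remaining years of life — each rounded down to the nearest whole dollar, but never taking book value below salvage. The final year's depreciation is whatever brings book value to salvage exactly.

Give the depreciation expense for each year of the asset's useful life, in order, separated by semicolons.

$8,342; $5,562; $3,708; $2,472; $1,648; $1,596

Depreciable base = $25,028 − $1,700 = $23,328.
Year 1: DB = ⌊$25,028 × 200%/6⌋ = $8,342; SL = ⌊$23,328/6⌋ = $3,888 → take DB $8,342. Book value $16,686.
Year 2: DB = ⌊$16,686 × 200%/6⌋ = $5,562; SL = ⌊$14,986/5⌋ = $2,997 → take DB $5,562. Book value $11,124.
Year 3: DB = ⌊$11,124 × 200%/6⌋ = $3,708; SL = ⌊$9,424/4⌋ = $2,356 → take DB $3,708. Book value $7,416.
Year 4: DB = ⌊$7,416 × 200%/6⌋ = $2,472; SL = ⌊$5,716/3⌋ = $1,905 → take DB $2,472. Book value $4,944.
Year 5: DB = ⌊$4,944 × 200%/6⌋ = $1,648; SL = ⌊$3,244/2⌋ = $1,622 → take DB $1,648. Book value $3,296.
Year 6 (final): $3,296 − $1,700 = $1,596. Book value $1,700.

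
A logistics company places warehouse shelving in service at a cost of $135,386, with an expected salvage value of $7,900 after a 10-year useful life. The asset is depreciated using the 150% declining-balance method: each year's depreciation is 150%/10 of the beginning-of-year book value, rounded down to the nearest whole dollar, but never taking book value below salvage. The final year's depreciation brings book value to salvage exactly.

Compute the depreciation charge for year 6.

$9,011

Depreciable base = $135,386 − $7,900 = $127,486.
Year 1: ⌊$135,386 × 150%/10⌋ = $20,307. Book value $115,079.
Year 2: ⌊$115,079 × 150%/10⌋ = $17,261. Book value $97,818.
Year 3: ⌊$97,818 × 150%/10⌋ = $14,672. Book value $83,146.
Year 4: ⌊$83,146 × 150%/10⌋ = $12,471. Book value $70,675.
Year 5: ⌊$70,675 × 150%/10⌋ = $10,601. Book value $60,074.
Year 6: ⌊$60,074 × 150%/10⌋ = $9,011. Book value $51,063.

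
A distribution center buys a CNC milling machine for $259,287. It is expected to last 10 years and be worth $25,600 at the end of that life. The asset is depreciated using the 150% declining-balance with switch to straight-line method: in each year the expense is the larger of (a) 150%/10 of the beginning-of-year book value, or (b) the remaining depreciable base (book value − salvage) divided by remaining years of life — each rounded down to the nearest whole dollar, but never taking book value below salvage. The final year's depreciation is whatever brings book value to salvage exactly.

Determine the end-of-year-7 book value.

Depreciable base = $259,287 − $25,600 = $233,687.
Year 1: DB = ⌊$259,287 × 150%/10⌋ = $38,893; SL = ⌊$233,687/10⌋ = $23,368 → take DB $38,893. Book value $220,394.
Year 2: DB = ⌊$220,394 × 150%/10⌋ = $33,059; SL = ⌊$194,794/9⌋ = $21,643 → take DB $33,059. Book value $187,335.
Year 3: DB = ⌊$187,335 × 150%/10⌋ = $28,100; SL = ⌊$161,735/8⌋ = $20,216 → take DB $28,100. Book value $159,235.
Year 4: DB = ⌊$159,235 × 150%/10⌋ = $23,885; SL = ⌊$133,635/7⌋ = $19,090 → take DB $23,885. Book value $135,350.
Year 5: DB = ⌊$135,350 × 150%/10⌋ = $20,302; SL = ⌊$109,750/6⌋ = $18,291 → take DB $20,302. Book value $115,048.
Year 6: DB = ⌊$115,048 × 150%/10⌋ = $17,257; SL = ⌊$89,448/5⌋ = $17,889 → take SL $17,889. Book value $97,159.
Year 7: DB = ⌊$97,159 × 150%/10⌋ = $14,573; SL = ⌊$71,559/4⌋ = $17,889 → take SL $17,889. Book value $79,270.

$79,270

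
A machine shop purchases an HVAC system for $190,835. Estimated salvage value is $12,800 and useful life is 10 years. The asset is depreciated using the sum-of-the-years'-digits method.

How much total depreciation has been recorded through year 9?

Depreciable base = $190,835 − $12,800 = $178,035.
Sum of the years' digits = 10+9+8+7+6+5+4+3+2+1 = 55.
Year 1: $178,035 × 10/55 = $32,370. Book value $158,465.
Year 2: $178,035 × 9/55 = $29,133. Book value $129,332.
Year 3: $178,035 × 8/55 = $25,896. Book value $103,436.
Year 4: $178,035 × 7/55 = $22,659. Book value $80,777.
Year 5: $178,035 × 6/55 = $19,422. Book value $61,355.
Year 6: $178,035 × 5/55 = $16,185. Book value $45,170.
Year 7: $178,035 × 4/55 = $12,948. Book value $32,222.
Year 8: $178,035 × 3/55 = $9,711. Book value $22,511.
Year 9: $178,035 × 2/55 = $6,474. Book value $16,037.
Accumulated through year 9 = $190,835 − $16,037 = $174,798.

$174,798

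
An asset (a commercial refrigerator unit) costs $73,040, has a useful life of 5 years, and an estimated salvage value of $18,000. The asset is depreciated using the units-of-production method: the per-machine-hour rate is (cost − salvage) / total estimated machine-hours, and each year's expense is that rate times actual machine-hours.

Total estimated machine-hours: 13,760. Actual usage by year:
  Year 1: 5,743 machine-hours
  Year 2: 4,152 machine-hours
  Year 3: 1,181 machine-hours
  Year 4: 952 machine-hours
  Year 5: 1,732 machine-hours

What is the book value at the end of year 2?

Depreciable base = $73,040 − $18,000 = $55,040.
Rate = $55,040 / 13,760 machine-hours = $4 per machine-hour.
Year 1: 5,743 × $4 = $22,972. Book value $50,068.
Year 2: 4,152 × $4 = $16,608. Book value $33,460.

$33,460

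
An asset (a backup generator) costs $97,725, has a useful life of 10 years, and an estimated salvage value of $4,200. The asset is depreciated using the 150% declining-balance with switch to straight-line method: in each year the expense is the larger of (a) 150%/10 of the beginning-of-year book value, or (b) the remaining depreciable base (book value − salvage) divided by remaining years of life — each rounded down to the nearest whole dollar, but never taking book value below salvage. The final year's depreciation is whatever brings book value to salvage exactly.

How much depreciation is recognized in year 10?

$7,803

Depreciable base = $97,725 − $4,200 = $93,525.
Year 1: DB = ⌊$97,725 × 150%/10⌋ = $14,658; SL = ⌊$93,525/10⌋ = $9,352 → take DB $14,658. Book value $83,067.
Year 2: DB = ⌊$83,067 × 150%/10⌋ = $12,460; SL = ⌊$78,867/9⌋ = $8,763 → take DB $12,460. Book value $70,607.
Year 3: DB = ⌊$70,607 × 150%/10⌋ = $10,591; SL = ⌊$66,407/8⌋ = $8,300 → take DB $10,591. Book value $60,016.
Year 4: DB = ⌊$60,016 × 150%/10⌋ = $9,002; SL = ⌊$55,816/7⌋ = $7,973 → take DB $9,002. Book value $51,014.
Year 5: DB = ⌊$51,014 × 150%/10⌋ = $7,652; SL = ⌊$46,814/6⌋ = $7,802 → take SL $7,802. Book value $43,212.
Year 6: DB = ⌊$43,212 × 150%/10⌋ = $6,481; SL = ⌊$39,012/5⌋ = $7,802 → take SL $7,802. Book value $35,410.
Year 7: DB = ⌊$35,410 × 150%/10⌋ = $5,311; SL = ⌊$31,210/4⌋ = $7,802 → take SL $7,802. Book value $27,608.
Year 8: DB = ⌊$27,608 × 150%/10⌋ = $4,141; SL = ⌊$23,408/3⌋ = $7,802 → take SL $7,802. Book value $19,806.
Year 9: DB = ⌊$19,806 × 150%/10⌋ = $2,970; SL = ⌊$15,606/2⌋ = $7,803 → take SL $7,803. Book value $12,003.
Year 10 (final): $12,003 − $4,200 = $7,803. Book value $4,200.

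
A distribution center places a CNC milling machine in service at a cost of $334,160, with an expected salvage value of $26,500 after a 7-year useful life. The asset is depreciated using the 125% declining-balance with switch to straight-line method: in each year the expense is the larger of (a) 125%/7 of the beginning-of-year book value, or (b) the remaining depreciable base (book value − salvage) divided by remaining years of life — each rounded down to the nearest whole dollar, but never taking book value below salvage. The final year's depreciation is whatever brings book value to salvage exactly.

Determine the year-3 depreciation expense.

$40,263

Depreciable base = $334,160 − $26,500 = $307,660.
Year 1: DB = ⌊$334,160 × 125%/7⌋ = $59,671; SL = ⌊$307,660/7⌋ = $43,951 → take DB $59,671. Book value $274,489.
Year 2: DB = ⌊$274,489 × 125%/7⌋ = $49,015; SL = ⌊$247,989/6⌋ = $41,331 → take DB $49,015. Book value $225,474.
Year 3: DB = ⌊$225,474 × 125%/7⌋ = $40,263; SL = ⌊$198,974/5⌋ = $39,794 → take DB $40,263. Book value $185,211.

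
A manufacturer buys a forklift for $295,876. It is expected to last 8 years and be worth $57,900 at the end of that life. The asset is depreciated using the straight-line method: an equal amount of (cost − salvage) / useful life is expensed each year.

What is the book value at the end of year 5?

Depreciable base = $295,876 − $57,900 = $237,976.
Annual expense = $237,976 / 8 = $29,747.
End of year 1: book value $266,129.
End of year 2: book value $236,382.
End of year 3: book value $206,635.
End of year 4: book value $176,888.
End of year 5: book value $147,141.

$147,141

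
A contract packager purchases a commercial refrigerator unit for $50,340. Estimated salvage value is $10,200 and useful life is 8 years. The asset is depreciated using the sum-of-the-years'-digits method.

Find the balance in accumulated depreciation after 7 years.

Depreciable base = $50,340 − $10,200 = $40,140.
Sum of the years' digits = 8+7+6+5+4+3+2+1 = 36.
Year 1: $40,140 × 8/36 = $8,920. Book value $41,420.
Year 2: $40,140 × 7/36 = $7,805. Book value $33,615.
Year 3: $40,140 × 6/36 = $6,690. Book value $26,925.
Year 4: $40,140 × 5/36 = $5,575. Book value $21,350.
Year 5: $40,140 × 4/36 = $4,460. Book value $16,890.
Year 6: $40,140 × 3/36 = $3,345. Book value $13,545.
Year 7: $40,140 × 2/36 = $2,230. Book value $11,315.
Accumulated through year 7 = $50,340 − $11,315 = $39,025.

$39,025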